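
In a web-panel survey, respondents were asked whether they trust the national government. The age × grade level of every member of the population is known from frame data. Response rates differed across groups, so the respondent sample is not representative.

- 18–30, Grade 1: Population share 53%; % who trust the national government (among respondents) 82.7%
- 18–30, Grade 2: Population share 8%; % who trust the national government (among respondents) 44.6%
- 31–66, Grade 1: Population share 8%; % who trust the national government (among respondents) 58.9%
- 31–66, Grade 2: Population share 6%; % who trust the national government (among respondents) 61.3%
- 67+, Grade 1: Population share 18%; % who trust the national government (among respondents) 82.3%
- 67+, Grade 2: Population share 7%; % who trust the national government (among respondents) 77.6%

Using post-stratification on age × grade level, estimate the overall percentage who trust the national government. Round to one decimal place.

76.0%

Reweight to the known age × grade level distribution:
  18–30, Grade 1: 0.53 × 82.7 = 43.831
  18–30, Grade 2: 0.08 × 44.6 = 3.568
  31–66, Grade 1: 0.08 × 58.9 = 4.712
  31–66, Grade 2: 0.06 × 61.3 = 3.678
  67+, Grade 1: 0.18 × 82.3 = 14.814
  67+, Grade 2: 0.07 × 77.6 = 5.432
Post-stratified estimate = 76.035 → 76.0%.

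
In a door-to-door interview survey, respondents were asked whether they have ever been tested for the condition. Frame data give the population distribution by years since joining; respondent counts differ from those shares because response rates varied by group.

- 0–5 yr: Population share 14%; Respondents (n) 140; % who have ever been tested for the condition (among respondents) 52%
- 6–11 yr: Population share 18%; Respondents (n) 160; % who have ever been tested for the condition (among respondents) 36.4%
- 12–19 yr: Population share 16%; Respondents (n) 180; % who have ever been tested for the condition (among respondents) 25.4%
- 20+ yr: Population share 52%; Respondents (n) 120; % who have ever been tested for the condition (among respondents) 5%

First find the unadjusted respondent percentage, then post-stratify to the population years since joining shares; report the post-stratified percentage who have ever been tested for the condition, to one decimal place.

Without adjustment, the pooled respondent share is:
  (140/600)×52 + (160/600)×36.4 + (180/600)×25.4 + (120/600)×5 = 30.46%
Reweighting by population years since joining shares:
  0.14×52 + 0.18×36.4 + 0.16×25.4 + 0.52×5 = 20.496%

20.5%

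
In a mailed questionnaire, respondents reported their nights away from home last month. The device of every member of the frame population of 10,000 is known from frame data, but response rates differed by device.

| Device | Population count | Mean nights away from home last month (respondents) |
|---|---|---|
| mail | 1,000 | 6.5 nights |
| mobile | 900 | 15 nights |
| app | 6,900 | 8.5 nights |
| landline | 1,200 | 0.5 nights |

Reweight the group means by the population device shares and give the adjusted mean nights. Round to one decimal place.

7.9

Post-stratification weights by population share, not respondent share:
  mail: (1,000/10,000) × 6.5 = 0.65
  mobile: (900/10,000) × 15 = 1.35
  app: (6,900/10,000) × 8.5 = 5.865
  landline: (1,200/10,000) × 0.5 = 0.06
Post-stratified estimate = 7.925 → 7.9.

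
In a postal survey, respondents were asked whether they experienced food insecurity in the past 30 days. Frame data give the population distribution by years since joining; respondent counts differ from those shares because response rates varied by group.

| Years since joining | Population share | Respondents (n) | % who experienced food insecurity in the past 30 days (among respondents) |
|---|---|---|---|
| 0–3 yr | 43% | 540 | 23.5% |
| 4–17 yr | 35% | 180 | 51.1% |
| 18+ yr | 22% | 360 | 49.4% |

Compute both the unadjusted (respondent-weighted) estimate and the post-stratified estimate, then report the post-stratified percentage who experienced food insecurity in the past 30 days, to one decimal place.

38.9%

Naive respondent-only estimate (weights = respondent counts):
  (540/1080)×23.5 + (180/1080)×51.1 + (360/1080)×49.4 = 36.7333%
Post-stratified estimate weights by population shares:
  0.43×23.5 + 0.35×51.1 + 0.22×49.4 = 38.858%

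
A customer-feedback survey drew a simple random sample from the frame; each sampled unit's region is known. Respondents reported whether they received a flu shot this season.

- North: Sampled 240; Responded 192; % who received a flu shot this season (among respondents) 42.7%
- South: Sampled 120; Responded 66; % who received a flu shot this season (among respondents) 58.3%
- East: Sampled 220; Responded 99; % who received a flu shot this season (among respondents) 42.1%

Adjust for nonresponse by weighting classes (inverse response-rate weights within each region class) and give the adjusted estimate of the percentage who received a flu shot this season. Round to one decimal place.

45.7%

Response rates by class: North 192/240 = 80%, South 66/120 = 55%, East 99/220 = 45%.
With weight = n_sampled/n_responded per class, the weighted class total is n_sampled:
  North: 240 × 42.7 = 10,248
  South: 120 × 58.3 = 6996
  East: 220 × 42.1 = 9262
Adjusted estimate = 26,506 / 580 = 45.7 → 45.7%.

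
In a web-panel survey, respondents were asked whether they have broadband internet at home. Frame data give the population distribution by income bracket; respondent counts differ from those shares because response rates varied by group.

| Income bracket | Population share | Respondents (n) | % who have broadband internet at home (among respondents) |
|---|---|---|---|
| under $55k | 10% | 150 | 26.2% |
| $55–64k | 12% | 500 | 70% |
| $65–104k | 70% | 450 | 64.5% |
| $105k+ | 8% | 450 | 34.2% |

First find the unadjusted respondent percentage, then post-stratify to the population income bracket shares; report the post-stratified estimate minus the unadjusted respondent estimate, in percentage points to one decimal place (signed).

+5.1 percentage points

Unadjusted (pooled respondent) estimate weights by respondent counts:
  (150/1550)×26.2 + (500/1550)×70 + (450/1550)×64.5 + (450/1550)×34.2 = 53.771%
Post-stratifying to population shares instead:
  0.1×26.2 + 0.12×70 + 0.7×64.5 + 0.08×34.2 = 58.906%
Difference = 58.906 − 53.771 = 5.135 pp.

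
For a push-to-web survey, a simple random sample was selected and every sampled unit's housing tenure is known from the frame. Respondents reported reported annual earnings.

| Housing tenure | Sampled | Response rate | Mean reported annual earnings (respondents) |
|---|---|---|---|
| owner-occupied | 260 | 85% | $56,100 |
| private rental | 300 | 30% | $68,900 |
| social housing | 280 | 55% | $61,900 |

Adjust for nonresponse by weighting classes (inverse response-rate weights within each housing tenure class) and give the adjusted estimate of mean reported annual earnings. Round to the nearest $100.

Weighting each respondent by the inverse class response rate inflates each class back to its sampled size, so the class weight is n_sampled:
  owner-occupied: 260 × 56,100 = 14,586,000
  private rental: 300 × 68,900 = 20,670,000
  social housing: 280 × 61,900 = 17,332,000
Adjusted estimate = 52,588,000 / 840 = 62604.8 → $62,600.

$62,600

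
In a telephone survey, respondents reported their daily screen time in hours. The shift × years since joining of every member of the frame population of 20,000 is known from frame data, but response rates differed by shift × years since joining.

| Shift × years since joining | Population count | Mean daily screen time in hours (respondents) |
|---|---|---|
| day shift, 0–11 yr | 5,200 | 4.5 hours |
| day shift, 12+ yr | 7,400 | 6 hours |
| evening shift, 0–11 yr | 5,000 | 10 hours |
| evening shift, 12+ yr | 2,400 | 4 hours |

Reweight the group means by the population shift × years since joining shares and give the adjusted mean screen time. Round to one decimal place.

6.4

Post-stratification weights by population share, not respondent share:
  day shift, 0–11 yr: (5,200/20,000) × 4.5 = 1.17
  day shift, 12+ yr: (7,400/20,000) × 6 = 2.22
  evening shift, 0–11 yr: (5,000/20,000) × 10 = 2.5
  evening shift, 12+ yr: (2,400/20,000) × 4 = 0.48
Post-stratified estimate = 6.37 → 6.4.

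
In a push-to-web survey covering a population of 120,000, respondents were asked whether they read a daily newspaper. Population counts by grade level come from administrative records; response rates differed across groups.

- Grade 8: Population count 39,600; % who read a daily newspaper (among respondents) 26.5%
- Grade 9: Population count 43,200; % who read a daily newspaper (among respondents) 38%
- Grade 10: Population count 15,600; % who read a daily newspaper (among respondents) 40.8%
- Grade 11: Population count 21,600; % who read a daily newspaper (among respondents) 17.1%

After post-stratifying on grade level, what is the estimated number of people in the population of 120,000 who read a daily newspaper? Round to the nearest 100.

Estimated count per cell = population count × respondent percentage:
  Grade 8: 39,600 × 26.5% = 10,494
  Grade 9: 43,200 × 38% = 16,416
  Grade 10: 15,600 × 40.8% = 6364.8
  Grade 11: 21,600 × 17.1% = 3693.6
Estimated total = 36968.4 → 37,000.

37,000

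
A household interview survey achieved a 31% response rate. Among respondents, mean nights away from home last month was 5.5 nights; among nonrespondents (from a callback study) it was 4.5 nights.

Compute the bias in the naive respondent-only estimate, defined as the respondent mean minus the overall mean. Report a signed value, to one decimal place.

+0.7

Nonresponse fraction = 1 − 0.31 = 0.69.
Bias = (nonresponse fraction) × (respondent mean − nonrespondent mean)
     = 0.69 × (5.5 − 4.5) = 0.69 × 1 = 0.69.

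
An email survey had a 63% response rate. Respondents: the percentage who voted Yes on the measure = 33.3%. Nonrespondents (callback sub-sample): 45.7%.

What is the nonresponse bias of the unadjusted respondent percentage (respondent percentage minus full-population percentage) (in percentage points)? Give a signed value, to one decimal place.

Nonresponse fraction = 1 − 0.63 = 0.37.
Bias = (nonresponse fraction) × (respondent percentage − nonrespondent percentage)
     = 0.37 × (33.3 − 45.7) = 0.37 × -12.4 = -4.588.

-4.6 percentage points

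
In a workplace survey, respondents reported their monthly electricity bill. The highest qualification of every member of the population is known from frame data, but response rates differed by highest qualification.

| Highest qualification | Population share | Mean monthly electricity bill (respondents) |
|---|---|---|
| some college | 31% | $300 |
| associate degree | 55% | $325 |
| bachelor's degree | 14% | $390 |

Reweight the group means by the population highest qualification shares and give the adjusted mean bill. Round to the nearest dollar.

$326

Weight each group's respondent value by its population share:
  some college: 0.31 × 300 = 93
  associate degree: 0.55 × 325 = 178.75
  bachelor's degree: 0.14 × 390 = 54.6
Post-stratified estimate = 326.35 → $326.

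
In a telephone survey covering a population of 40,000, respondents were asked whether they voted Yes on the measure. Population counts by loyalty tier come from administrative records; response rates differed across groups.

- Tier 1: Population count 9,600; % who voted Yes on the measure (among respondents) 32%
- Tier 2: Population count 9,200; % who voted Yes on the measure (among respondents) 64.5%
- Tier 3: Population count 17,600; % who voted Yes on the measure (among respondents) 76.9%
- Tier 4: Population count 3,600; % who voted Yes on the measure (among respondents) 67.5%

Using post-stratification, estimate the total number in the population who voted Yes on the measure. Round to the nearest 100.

Apply each group's respondent rate to its population count:
  Tier 1: 9,600 × 32% = 3072
  Tier 2: 9,200 × 64.5% = 5934
  Tier 3: 17,600 × 76.9% = 13534.4
  Tier 4: 3,600 × 67.5% = 2430
Estimated total = 24970.4 → 25,000.

25,000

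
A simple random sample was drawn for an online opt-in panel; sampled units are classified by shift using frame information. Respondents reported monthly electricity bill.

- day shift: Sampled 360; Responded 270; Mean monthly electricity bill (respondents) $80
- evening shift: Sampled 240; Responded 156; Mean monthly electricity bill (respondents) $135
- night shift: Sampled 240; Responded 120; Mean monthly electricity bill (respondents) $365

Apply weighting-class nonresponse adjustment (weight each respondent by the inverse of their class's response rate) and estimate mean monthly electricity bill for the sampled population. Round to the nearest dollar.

Response rates by class: day shift 270/360 = 75%, evening shift 156/240 = 65%, night shift 120/240 = 50%.
With weight = n_sampled/n_responded per class, the weighted class total is n_sampled:
  day shift: 360 × 80 = 28,800
  evening shift: 240 × 135 = 32,400
  night shift: 240 × 365 = 87,600
Adjusted estimate = 148,800 / 840 = 177.143 → $177.

$177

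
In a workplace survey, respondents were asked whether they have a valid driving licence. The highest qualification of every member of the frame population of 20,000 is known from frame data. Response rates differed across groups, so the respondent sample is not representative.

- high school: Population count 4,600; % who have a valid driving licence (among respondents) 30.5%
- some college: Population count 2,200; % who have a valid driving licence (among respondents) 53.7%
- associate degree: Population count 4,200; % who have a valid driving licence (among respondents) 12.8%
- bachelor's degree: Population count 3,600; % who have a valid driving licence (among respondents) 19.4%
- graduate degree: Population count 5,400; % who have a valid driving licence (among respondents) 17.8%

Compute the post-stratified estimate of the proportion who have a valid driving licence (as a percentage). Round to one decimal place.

23.9%

Reweight to the known highest qualification distribution:
  high school: (4,600/20,000) × 30.5 = 7.015
  some college: (2,200/20,000) × 53.7 = 5.907
  associate degree: (4,200/20,000) × 12.8 = 2.688
  bachelor's degree: (3,600/20,000) × 19.4 = 3.492
  graduate degree: (5,400/20,000) × 17.8 = 4.806
Post-stratified estimate = 23.908 → 23.9%.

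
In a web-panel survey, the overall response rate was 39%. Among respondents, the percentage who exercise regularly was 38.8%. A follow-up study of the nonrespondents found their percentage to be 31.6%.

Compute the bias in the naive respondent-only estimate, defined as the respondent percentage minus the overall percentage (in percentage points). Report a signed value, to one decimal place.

Nonresponse fraction = 1 − 0.39 = 0.61.
Bias = (nonresponse fraction) × (respondent percentage − nonrespondent percentage)
     = 0.61 × (38.8 − 31.6) = 0.61 × 7.2 = 4.392.

+4.4 percentage points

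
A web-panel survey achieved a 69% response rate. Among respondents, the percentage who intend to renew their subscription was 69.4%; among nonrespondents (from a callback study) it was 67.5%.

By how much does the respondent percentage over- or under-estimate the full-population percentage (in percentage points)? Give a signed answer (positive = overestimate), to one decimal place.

+0.6 percentage points

Nonresponse fraction = 1 − 0.69 = 0.31.
Bias = (nonresponse fraction) × (respondent percentage − nonrespondent percentage)
     = 0.31 × (69.4 − 67.5) = 0.31 × 1.9 = 0.589.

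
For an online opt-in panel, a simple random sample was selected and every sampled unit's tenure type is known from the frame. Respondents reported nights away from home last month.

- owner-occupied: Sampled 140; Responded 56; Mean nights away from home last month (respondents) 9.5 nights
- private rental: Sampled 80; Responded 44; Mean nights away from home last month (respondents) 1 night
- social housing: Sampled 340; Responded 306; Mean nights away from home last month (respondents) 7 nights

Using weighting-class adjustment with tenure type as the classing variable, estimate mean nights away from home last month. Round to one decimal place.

6.8

Response rates by class: owner-occupied 56/140 = 40%, private rental 44/80 = 55%, social housing 306/340 = 90%.
With weight = n_sampled/n_responded per class, the weighted class total is n_sampled:
  owner-occupied: 140 × 9.5 = 1330
  private rental: 80 × 1 = 80
  social housing: 340 × 7 = 2380
Adjusted estimate = 3790 / 560 = 6.76786 → 6.8.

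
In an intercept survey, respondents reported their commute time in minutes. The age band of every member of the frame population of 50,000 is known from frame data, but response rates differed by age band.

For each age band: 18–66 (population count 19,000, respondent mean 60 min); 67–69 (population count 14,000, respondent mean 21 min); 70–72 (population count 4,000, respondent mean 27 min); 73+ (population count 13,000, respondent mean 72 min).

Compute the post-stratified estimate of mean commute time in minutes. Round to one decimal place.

Post-stratification weights by population share, not respondent share:
  18–66: (19,000/50,000) × 60 = 22.8
  67–69: (14,000/50,000) × 21 = 5.88
  70–72: (4,000/50,000) × 27 = 2.16
  73+: (13,000/50,000) × 72 = 18.72
Post-stratified estimate = 49.56 → 49.6.

49.6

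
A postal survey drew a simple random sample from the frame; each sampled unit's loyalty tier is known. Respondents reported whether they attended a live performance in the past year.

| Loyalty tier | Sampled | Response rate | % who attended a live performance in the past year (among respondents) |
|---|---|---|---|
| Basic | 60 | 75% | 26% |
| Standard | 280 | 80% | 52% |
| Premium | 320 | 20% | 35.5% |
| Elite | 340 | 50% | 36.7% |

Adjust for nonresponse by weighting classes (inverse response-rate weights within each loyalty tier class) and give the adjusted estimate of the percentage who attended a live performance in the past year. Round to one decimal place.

40.0%

With weight = n_sampled/n_responded per class, the weighted class total is n_sampled:
  Basic: 60 × 26 = 1560
  Standard: 280 × 52 = 14,560
  Premium: 320 × 35.5 = 11,360
  Elite: 340 × 36.7 = 12478
Adjusted estimate = 39,958 / 1,000 = 39.958 → 40.0%.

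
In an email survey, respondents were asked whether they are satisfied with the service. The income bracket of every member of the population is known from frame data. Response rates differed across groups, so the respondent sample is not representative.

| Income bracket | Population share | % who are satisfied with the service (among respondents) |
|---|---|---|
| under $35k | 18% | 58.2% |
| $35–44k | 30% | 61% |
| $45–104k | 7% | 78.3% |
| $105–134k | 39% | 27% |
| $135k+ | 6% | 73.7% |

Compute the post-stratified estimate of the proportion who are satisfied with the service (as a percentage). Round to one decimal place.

49.2%

Post-stratification weights by population share, not respondent share:
  under $35k: 0.18 × 58.2 = 10.476
  $35–44k: 0.3 × 61 = 18.3
  $45–104k: 0.07 × 78.3 = 5.481
  $105–134k: 0.39 × 27 = 10.53
  $135k+: 0.06 × 73.7 = 4.422
Post-stratified estimate = 49.209 → 49.2%.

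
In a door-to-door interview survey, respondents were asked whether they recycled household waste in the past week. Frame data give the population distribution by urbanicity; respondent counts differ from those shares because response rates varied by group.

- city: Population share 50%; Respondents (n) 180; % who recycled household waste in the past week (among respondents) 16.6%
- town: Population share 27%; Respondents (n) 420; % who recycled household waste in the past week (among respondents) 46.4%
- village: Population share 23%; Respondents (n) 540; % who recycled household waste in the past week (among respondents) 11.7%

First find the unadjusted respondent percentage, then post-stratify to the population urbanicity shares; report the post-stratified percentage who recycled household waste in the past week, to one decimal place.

23.5%

Unadjusted (pooled respondent) estimate weights by respondent counts:
  (180/1140)×16.6 + (420/1140)×46.4 + (540/1140)×11.7 = 25.2579%
Post-stratifying to population shares instead:
  0.5×16.6 + 0.27×46.4 + 0.23×11.7 = 23.519%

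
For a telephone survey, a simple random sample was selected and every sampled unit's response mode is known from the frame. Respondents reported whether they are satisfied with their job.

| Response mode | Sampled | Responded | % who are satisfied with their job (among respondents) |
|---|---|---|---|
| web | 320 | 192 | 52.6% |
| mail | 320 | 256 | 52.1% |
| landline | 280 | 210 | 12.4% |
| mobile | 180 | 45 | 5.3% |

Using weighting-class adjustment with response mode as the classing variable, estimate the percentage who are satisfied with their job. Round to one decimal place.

Response rates by class: web 192/320 = 60%, mail 256/320 = 80%, landline 210/280 = 75%, mobile 45/180 = 25%.
Each respondent's weight = sampled/responded in their class; summing within a class gives n_sampled, so:
  web: 320 × 52.6 = 16,832
  mail: 320 × 52.1 = 16,672
  landline: 280 × 12.4 = 3472
  mobile: 180 × 5.3 = 954
Adjusted estimate = 37,930 / 1,100 = 34.4818 → 34.5%.

34.5%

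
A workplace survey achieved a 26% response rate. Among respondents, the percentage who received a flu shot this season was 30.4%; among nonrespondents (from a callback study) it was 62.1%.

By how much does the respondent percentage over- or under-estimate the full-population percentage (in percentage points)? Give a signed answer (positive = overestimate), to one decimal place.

-23.5 percentage points

Nonresponse fraction = 1 − 0.26 = 0.74.
Bias = (nonresponse fraction) × (respondent percentage − nonrespondent percentage)
     = 0.74 × (30.4 − 62.1) = 0.74 × -31.7 = -23.458.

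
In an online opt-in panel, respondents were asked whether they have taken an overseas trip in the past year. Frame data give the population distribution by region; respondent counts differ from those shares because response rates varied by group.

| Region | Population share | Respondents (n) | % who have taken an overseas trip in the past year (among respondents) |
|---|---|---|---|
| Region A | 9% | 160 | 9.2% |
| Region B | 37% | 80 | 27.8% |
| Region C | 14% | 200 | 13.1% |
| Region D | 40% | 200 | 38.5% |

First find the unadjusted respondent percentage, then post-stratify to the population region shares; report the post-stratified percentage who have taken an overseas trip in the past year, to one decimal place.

28.3%

Naive respondent-only estimate (weights = respondent counts):
  (160/640)×9.2 + (80/640)×27.8 + (200/640)×13.1 + (200/640)×38.5 = 21.9%
Post-stratified estimate weights by population shares:
  0.09×9.2 + 0.37×27.8 + 0.14×13.1 + 0.4×38.5 = 28.348%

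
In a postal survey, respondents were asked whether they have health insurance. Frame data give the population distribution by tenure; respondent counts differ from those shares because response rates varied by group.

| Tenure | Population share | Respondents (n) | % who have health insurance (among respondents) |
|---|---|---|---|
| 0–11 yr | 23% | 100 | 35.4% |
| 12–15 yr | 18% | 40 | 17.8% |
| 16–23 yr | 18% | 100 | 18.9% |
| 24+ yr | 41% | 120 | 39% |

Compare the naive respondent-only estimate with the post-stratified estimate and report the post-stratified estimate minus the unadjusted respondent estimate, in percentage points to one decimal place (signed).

Without adjustment, the pooled respondent share is:
  (100/360)×35.4 + (40/360)×17.8 + (100/360)×18.9 + (120/360)×39 = 30.0611%
Post-stratifying to population shares instead:
  0.23×35.4 + 0.18×17.8 + 0.18×18.9 + 0.41×39 = 30.738%
Difference = 30.738 − 30.0611 = 0.6769 pp.

+0.7 percentage points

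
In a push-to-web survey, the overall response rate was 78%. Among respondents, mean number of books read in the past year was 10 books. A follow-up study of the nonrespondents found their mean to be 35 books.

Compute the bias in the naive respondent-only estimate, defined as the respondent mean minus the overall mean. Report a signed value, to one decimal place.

Nonresponse fraction = 1 − 0.78 = 0.22.
Bias = (nonresponse fraction) × (respondent mean − nonrespondent mean)
     = 0.22 × (10 − 35) = 0.22 × -25 = -5.5.

-5.5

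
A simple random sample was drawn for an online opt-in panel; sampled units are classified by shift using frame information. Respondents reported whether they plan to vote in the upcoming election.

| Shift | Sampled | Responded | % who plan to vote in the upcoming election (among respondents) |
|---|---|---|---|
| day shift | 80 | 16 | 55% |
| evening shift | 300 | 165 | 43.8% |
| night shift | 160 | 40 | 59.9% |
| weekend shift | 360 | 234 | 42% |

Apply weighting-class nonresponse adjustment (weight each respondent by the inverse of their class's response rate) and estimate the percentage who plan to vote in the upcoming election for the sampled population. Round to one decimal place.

46.9%

Class response rates: day shift 16/80 = 20%, evening shift 165/300 = 55%, night shift 40/160 = 25%, weekend shift 234/360 = 65%.
Inverse-response-rate weighting restores each class to its sampled count, so class totals weight by n_sampled:
  day shift: 80 × 55 = 4400
  evening shift: 300 × 43.8 = 13,140
  night shift: 160 × 59.9 = 9584
  weekend shift: 360 × 42 = 15,120
Adjusted estimate = 42,244 / 900 = 46.9378 → 46.9%.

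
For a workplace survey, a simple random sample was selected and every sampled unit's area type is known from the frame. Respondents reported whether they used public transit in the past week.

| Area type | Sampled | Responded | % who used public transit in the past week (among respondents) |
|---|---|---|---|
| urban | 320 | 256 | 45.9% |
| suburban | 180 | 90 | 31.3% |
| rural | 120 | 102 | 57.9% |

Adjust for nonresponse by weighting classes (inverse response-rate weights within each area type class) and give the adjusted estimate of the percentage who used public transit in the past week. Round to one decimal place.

Response rates by class: urban 256/320 = 80%, suburban 90/180 = 50%, rural 102/120 = 85%.
Inverse-response-rate weighting restores each class to its sampled count, so class totals weight by n_sampled:
  urban: 320 × 45.9 = 14,688
  suburban: 180 × 31.3 = 5634
  rural: 120 × 57.9 = 6948
Adjusted estimate = 27,270 / 620 = 43.9839 → 44.0%.

44.0%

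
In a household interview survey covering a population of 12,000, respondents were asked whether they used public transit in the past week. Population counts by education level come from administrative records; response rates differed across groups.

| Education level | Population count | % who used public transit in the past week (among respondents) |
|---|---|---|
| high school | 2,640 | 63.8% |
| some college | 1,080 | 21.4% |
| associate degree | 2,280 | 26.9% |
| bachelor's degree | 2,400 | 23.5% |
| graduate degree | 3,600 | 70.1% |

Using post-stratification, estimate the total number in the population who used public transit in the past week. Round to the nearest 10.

5,620

Estimated count per cell = population count × respondent percentage:
  high school: 2,640 × 63.8% = 1684.32
  some college: 1,080 × 21.4% = 231.12
  associate degree: 2,280 × 26.9% = 613.32
  bachelor's degree: 2,400 × 23.5% = 564
  graduate degree: 3,600 × 70.1% = 2523.6
Estimated total = 5616.36 → 5,620.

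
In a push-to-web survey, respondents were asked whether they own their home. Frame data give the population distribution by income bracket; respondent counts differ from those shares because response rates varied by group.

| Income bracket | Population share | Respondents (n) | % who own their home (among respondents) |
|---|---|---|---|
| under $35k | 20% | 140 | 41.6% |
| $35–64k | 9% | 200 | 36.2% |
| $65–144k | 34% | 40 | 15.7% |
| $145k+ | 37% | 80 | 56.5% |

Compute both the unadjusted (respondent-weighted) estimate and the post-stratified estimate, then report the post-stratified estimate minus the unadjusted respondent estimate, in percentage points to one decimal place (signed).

Unadjusted (pooled respondent) estimate weights by respondent counts:
  (140/460)×41.6 + (200/460)×36.2 + (40/460)×15.7 + (80/460)×56.5 = 39.5913%
Post-stratifying to population shares instead:
  0.2×41.6 + 0.09×36.2 + 0.34×15.7 + 0.37×56.5 = 37.821%
Difference = 37.821 − 39.5913 = -1.7703 pp.

-1.8 percentage points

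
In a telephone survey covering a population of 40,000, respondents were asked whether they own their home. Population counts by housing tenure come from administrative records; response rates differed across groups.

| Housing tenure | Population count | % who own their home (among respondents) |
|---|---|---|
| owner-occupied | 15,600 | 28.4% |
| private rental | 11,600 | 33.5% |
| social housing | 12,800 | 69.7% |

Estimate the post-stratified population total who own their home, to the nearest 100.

17,200

Each cell contributes its population count × the respondent rate:
  owner-occupied: 15,600 × 28.4% = 4430.4
  private rental: 11,600 × 33.5% = 3886
  social housing: 12,800 × 69.7% = 8921.6
Estimated total = 17,238 → 17,200.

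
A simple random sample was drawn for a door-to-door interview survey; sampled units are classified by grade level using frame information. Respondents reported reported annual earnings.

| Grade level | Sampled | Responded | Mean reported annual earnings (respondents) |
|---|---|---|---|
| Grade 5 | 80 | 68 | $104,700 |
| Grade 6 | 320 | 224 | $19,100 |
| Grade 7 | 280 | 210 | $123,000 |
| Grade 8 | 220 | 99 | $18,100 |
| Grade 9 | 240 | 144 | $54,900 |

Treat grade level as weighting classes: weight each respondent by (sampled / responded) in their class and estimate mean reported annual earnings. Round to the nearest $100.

Response rates by class: Grade 5 68/80 = 85%, Grade 6 224/320 = 70%, Grade 7 210/280 = 75%, Grade 8 99/220 = 45%, Grade 9 144/240 = 60%.
With weight = n_sampled/n_responded per class, the weighted class total is n_sampled:
  Grade 5: 80 × 104,700 = 8,376,000
  Grade 6: 320 × 19,100 = 6,112,000
  Grade 7: 280 × 123,000 = 34,440,000
  Grade 8: 220 × 18,100 = 3,982,000
  Grade 9: 240 × 54,900 = 13,176,000
Adjusted estimate = 66,086,000 / 1,140 = 57970.2 → $58,000.

$58,000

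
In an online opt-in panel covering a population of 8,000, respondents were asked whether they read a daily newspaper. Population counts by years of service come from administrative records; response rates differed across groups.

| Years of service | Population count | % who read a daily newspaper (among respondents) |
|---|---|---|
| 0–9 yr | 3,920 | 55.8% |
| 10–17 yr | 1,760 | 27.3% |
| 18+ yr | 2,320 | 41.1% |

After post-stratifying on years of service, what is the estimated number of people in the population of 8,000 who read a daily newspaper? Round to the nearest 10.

Estimated count per cell = population count × respondent percentage:
  0–9 yr: 3,920 × 55.8% = 2187.36
  10–17 yr: 1,760 × 27.3% = 480.48
  18+ yr: 2,320 × 41.1% = 953.52
Estimated total = 3621.36 → 3,620.

3,620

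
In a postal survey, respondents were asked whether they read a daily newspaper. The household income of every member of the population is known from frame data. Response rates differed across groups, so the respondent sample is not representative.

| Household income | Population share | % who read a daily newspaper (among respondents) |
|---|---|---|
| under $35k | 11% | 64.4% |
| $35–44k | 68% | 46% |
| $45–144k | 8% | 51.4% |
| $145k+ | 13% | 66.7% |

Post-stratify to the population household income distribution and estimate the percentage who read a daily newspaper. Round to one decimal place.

51.1%

Each cell contributes population-share × respondent value:
  under $35k: 0.11 × 64.4 = 7.084
  $35–44k: 0.68 × 46 = 31.28
  $45–144k: 0.08 × 51.4 = 4.112
  $145k+: 0.13 × 66.7 = 8.671
Post-stratified estimate = 51.147 → 51.1%.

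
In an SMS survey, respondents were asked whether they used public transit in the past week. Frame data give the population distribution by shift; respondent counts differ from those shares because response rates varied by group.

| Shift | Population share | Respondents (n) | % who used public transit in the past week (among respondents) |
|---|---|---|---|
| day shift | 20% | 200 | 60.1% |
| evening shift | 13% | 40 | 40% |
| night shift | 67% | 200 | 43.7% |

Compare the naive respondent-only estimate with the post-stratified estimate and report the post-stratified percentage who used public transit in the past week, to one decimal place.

46.5%

Unadjusted (pooled respondent) estimate weights by respondent counts:
  (200/440)×60.1 + (40/440)×40 + (200/440)×43.7 = 50.8182%
Post-stratifying to population shares instead:
  0.2×60.1 + 0.13×40 + 0.67×43.7 = 46.499%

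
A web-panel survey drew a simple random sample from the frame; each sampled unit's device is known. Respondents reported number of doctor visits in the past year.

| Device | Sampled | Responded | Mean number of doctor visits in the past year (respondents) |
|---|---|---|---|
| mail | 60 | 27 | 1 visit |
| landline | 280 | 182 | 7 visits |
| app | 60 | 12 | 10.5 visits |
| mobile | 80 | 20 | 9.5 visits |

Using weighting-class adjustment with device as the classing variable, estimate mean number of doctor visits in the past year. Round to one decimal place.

Class response rates: mail 27/60 = 45%, landline 182/280 = 65%, app 12/60 = 20%, mobile 20/80 = 25%.
Weighting each respondent by the inverse class response rate inflates each class back to its sampled size, so the class weight is n_sampled:
  mail: 60 × 1 = 60
  landline: 280 × 7 = 1960
  app: 60 × 10.5 = 630
  mobile: 80 × 9.5 = 760
Adjusted estimate = 3410 / 480 = 7.10417 → 7.1.

7.1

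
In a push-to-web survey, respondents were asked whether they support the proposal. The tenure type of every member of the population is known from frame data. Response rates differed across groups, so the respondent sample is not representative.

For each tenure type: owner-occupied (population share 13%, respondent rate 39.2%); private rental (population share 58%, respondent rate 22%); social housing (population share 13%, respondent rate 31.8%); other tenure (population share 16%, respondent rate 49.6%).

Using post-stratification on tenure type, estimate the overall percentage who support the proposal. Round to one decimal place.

Post-stratification weights by population share, not respondent share:
  owner-occupied: 0.13 × 39.2 = 5.096
  private rental: 0.58 × 22 = 12.76
  social housing: 0.13 × 31.8 = 4.134
  other tenure: 0.16 × 49.6 = 7.936
Post-stratified estimate = 29.926 → 29.9%.

29.9%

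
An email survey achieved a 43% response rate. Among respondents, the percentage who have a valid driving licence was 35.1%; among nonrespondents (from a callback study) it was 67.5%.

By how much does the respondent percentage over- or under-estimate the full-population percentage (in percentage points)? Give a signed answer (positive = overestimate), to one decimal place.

Nonresponse fraction = 1 − 0.43 = 0.57.
Bias = (nonresponse fraction) × (respondent percentage − nonrespondent percentage)
     = 0.57 × (35.1 − 67.5) = 0.57 × -32.4 = -18.468.

-18.5 percentage points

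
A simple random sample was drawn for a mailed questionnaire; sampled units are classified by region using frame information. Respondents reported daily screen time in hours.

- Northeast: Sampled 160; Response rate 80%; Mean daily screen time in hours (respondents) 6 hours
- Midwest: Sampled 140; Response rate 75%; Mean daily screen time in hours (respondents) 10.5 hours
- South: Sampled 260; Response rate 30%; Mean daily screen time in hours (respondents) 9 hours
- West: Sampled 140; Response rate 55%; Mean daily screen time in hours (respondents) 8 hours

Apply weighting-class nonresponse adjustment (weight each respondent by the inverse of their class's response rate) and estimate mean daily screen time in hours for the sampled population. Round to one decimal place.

Inverse-response-rate weighting restores each class to its sampled count, so class totals weight by n_sampled:
  Northeast: 160 × 6 = 960
  Midwest: 140 × 10.5 = 1470
  South: 260 × 9 = 2340
  West: 140 × 8 = 1120
Adjusted estimate = 5890 / 700 = 8.41429 → 8.4.

8.4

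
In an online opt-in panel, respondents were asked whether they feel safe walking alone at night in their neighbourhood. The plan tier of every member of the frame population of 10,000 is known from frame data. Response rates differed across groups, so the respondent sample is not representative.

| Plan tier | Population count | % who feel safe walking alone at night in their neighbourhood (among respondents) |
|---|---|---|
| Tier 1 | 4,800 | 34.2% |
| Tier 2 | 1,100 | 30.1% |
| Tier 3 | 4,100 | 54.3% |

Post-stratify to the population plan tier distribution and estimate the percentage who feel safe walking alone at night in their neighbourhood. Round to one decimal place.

Weight each group's respondent value by its population share:
  Tier 1: (4,800/10,000) × 34.2 = 16.416
  Tier 2: (1,100/10,000) × 30.1 = 3.311
  Tier 3: (4,100/10,000) × 54.3 = 22.263
Post-stratified estimate = 41.99 → 42.0%.

42.0%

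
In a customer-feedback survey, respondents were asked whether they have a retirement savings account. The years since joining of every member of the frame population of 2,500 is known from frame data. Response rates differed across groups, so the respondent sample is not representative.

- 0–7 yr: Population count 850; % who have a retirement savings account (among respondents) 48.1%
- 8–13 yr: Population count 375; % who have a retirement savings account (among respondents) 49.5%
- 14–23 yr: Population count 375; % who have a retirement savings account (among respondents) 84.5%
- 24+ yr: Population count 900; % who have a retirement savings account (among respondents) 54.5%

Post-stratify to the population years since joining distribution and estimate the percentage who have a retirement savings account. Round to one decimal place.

56.1%

Weight each group's respondent value by its population share:
  0–7 yr: (850/2,500) × 48.1 = 16.354
  8–13 yr: (375/2,500) × 49.5 = 7.425
  14–23 yr: (375/2,500) × 84.5 = 12.675
  24+ yr: (900/2,500) × 54.5 = 19.62
Post-stratified estimate = 56.074 → 56.1%.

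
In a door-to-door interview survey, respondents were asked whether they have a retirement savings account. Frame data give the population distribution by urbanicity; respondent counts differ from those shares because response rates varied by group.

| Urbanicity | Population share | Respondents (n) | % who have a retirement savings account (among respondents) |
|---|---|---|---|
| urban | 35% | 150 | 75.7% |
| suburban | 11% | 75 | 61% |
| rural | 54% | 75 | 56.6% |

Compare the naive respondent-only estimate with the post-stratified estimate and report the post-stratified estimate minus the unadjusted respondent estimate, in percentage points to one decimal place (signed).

-3.5 percentage points

Naive respondent-only estimate (weights = respondent counts):
  (150/300)×75.7 + (75/300)×61 + (75/300)×56.6 = 67.25%
Post-stratifying to population shares instead:
  0.35×75.7 + 0.11×61 + 0.54×56.6 = 63.769%
Difference = 63.769 − 67.25 = -3.481 pp.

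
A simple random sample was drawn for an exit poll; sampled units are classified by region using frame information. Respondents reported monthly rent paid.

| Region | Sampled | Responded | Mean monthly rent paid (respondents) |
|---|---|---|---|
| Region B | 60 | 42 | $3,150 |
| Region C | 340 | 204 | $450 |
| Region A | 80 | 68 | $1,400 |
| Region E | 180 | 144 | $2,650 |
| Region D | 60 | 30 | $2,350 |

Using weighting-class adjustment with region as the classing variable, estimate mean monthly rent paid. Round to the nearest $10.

Class response rates: Region B 42/60 = 70%, Region C 204/340 = 60%, Region A 68/80 = 85%, Region E 144/180 = 80%, Region D 30/60 = 50%.
With weight = n_sampled/n_responded per class, the weighted class total is n_sampled:
  Region B: 60 × 3150 = 189,000
  Region C: 340 × 450 = 153,000
  Region A: 80 × 1400 = 112,000
  Region E: 180 × 2650 = 477,000
  Region D: 60 × 2350 = 141,000
Adjusted estimate = 1,072,000 / 720 = 1488.89 → $1,490.

$1,490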